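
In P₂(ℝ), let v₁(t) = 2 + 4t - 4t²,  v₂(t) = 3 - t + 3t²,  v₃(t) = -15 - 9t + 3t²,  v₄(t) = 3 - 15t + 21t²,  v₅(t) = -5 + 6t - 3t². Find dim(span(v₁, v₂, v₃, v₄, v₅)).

3

Pass to coordinate vectors with respect to the basis {1, t, t²}.
Form the matrix with v₁, v₂, v₃, v₄, v₅ as columns and reduce.
The echelon form has 3 nonzero rows, so the rank is 3.
(With 5 elements in a 3-dimensional space the rank is at most 3.)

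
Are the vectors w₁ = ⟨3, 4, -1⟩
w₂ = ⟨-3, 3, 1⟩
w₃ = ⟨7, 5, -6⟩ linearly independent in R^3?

linearly independent

The matrix [w₁|w₂|w₃] has determinant -77.
A nonzero determinant means the columns are linearly independent.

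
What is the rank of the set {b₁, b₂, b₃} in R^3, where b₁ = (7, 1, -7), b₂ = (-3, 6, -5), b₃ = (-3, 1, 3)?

Form the matrix with b₁, b₂, b₃ as columns and reduce.
Reduction leaves 3 leading entries, giving rank 3.

rank 3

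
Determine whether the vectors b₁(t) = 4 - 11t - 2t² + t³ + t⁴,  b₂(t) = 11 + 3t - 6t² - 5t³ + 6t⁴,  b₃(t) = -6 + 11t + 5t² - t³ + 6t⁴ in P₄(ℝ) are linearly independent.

linearly independent

Take coordinates with respect to the standard basis {1, t, …, t⁴}.
Place the vectors as rows of a 3×5 matrix and reduce to echelon form.
The reduction yields 3 nonzero rows, so the rank is 3.
Since rank = 3 (the number of vectors), the set is linearly independent.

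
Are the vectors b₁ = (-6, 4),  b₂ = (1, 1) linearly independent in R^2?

linearly independent

Row-reduce the matrix whose columns are b₁, b₂.
The reduction yields 2 nonzero rows, so the rank is 2.
Since rank = 2 (the number of vectors), the set is linearly independent.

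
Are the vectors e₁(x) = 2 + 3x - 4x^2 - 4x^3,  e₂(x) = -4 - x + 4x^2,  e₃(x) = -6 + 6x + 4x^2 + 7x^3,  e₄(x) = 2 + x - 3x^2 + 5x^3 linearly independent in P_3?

linearly independent

Take coordinates with respect to the standard basis {1, x, …, x^3}.
Form the 4×4 matrix with these as columns; its determinant is 346.
A nonzero determinant means the columns are linearly independent.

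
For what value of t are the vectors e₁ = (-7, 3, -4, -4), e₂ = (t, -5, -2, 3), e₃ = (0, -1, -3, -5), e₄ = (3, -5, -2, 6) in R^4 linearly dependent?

t = 4

Place the vectors as rows of a 4×4 matrix; dependence ⇔ determinant zero.
The determinant works out to 156*t - 624.
This vanishes exactly when t = 4.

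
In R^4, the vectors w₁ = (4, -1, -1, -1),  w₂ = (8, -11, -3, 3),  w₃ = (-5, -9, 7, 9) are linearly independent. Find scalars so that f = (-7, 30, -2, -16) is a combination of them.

Since w₁, w₂, w₃ are independent, the coefficients expressing f are uniquely determined by a linear system.
The system has the unique solution (a₁, a₂, a₃) = (1, -2, -1).

f = w₁ - 2w₂ - w₃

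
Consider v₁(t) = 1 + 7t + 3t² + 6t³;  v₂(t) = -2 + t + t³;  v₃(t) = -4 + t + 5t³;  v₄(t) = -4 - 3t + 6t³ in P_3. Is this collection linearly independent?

linearly independent

Write each element as a coordinate vector in ℝ⁴ using {1, t, …, t³}.
Row-reduce the matrix whose columns are v₁, v₂, v₃, v₄.
The reduction yields 4 nonzero rows, so the rank is 4.
Since rank = 4 (the number of vectors), the set is linearly independent.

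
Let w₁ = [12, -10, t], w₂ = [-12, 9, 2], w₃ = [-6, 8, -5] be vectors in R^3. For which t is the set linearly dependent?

The set is linearly dependent precisely when det[w₁; w₂; w₃] = 0.
The determinant works out to -42*t - 12.
This vanishes exactly when t = -2/7.

t = -2/7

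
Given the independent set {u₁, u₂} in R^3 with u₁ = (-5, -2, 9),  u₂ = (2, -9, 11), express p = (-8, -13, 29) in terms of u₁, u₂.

p = 2u₁ + u₂

Since u₁, u₂ are independent, the coefficients expressing p are uniquely determined by a linear system.
The system has the unique solution (α₁, α₂) = (2, 1).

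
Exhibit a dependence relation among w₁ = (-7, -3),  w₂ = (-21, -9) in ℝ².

3w₁ - w₂ = 0

Write the vectors as columns of a matrix and find a nonzero vector in its null space.
The free variable yields coefficients (3, -1) (any nonzero multiple also works).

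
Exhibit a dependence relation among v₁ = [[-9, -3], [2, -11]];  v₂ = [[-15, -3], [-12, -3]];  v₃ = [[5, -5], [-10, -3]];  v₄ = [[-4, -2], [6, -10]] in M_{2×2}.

Take coordinates with respect to {E₁₁, E₁₂, E₂₁, E₂₂}.
Row-reduce the matrix with v₁, v₂, v₃, v₄ as columns; the null space gives the coefficients.
One solution (up to scaling) is (3, -1, 0, -3).

3v₁ - v₂ - 3v₄ = 0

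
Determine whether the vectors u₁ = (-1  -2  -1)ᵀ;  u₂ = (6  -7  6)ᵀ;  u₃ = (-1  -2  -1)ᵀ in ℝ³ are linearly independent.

linearly dependent

Two of the vectors are equal, giving an immediate dependence.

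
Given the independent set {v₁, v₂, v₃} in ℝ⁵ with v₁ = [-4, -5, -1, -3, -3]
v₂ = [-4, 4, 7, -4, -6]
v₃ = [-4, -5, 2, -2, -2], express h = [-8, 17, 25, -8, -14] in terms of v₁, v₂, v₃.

h = -2v₁ + 3v₂ + v₃

Set up the augmented matrix [v₁ | v₂ | v₃ | h] and row-reduce.
Row-reducing the augmented matrix gives the unique coefficients (a₁, a₂, a₃) = (-2, 3, 1).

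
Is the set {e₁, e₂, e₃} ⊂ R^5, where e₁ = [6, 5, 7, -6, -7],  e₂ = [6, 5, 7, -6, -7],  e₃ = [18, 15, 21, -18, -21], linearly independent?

Place the vectors as rows of a 3×5 matrix and reduce to echelon form.
The reduction yields 1 nonzero row, so the rank is 1.
Since rank 1 < 3, the set is linearly dependent.

linearly dependent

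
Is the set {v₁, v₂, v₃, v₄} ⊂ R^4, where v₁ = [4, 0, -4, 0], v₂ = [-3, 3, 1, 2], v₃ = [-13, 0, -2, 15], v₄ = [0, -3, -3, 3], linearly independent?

Place the vectors as rows of a 4×4 matrix and reduce to echelon form.
The reduction yields 3 nonzero rows, so the rank is 3.
Since rank 3 < 4, the set is linearly dependent.

linearly dependent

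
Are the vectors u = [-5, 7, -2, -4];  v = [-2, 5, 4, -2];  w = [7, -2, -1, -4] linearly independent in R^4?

Place the vectors as rows of a 3×4 matrix and reduce to echelon form.
The reduction yields 3 nonzero rows, so the rank is 3.
Since rank = 3 (the number of vectors), the set is linearly independent.

linearly independent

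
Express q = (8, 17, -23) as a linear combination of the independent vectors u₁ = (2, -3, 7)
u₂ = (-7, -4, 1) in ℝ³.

q = -3u₁ - 2u₂

Write q = α₁u₁ + α₂u₂ and equate components.
The system has the unique solution (α₁, α₂) = (-3, -2).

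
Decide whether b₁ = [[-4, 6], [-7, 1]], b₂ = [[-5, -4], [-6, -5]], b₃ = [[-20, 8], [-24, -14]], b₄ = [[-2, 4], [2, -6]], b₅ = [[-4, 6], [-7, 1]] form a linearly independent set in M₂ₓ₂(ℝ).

linearly dependent

Take coordinates with respect to the standard basis {E₁₁, E₁₂, E₂₁, E₂₂}.
There are 5 vectors in a 4-dimensional space, so they cannot be linearly independent.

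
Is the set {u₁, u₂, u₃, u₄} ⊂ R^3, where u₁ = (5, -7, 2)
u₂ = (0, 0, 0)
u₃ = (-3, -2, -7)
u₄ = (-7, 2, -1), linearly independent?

There are 4 vectors in a 3-dimensional space, so they cannot be linearly independent.

linearly dependent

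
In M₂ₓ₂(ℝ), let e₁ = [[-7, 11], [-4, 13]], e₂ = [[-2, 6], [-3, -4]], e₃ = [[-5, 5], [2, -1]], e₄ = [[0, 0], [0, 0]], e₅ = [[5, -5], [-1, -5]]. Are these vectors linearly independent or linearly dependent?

linearly dependent

Take coordinates with respect to the standard basis {E₁₁, E₁₂, E₂₁, E₂₂}.
There are 5 vectors in a 4-dimensional space, so they cannot be linearly independent.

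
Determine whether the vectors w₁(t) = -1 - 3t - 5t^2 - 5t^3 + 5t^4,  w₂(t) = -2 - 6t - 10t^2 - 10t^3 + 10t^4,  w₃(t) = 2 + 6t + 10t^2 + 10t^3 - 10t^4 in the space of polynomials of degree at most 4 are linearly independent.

Write each element as a coordinate vector in ℝ⁵ using {1, t, …, t^4}.
Place the vectors as rows of a 3×5 matrix and reduce to echelon form.
The reduction yields 1 nonzero row, so the rank is 1.
Since rank 1 < 3, the set is linearly dependent.

linearly dependent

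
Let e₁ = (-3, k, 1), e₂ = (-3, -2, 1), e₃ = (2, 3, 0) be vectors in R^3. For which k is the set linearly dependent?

Place the vectors as rows of a 3×3 matrix; dependence ⇔ determinant zero.
The determinant works out to 2*k + 4.
Solving 2*k + 4 = 0 yields k = -2.

k = -2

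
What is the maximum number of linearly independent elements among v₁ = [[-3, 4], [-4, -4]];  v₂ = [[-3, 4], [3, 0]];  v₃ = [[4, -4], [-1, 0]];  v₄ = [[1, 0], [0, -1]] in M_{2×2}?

Pass to coordinate vectors with respect to the basis {E₁₁, E₁₂, E₂₁, E₂₂}.
Apply Gaussian elimination to the matrix whose rows are v₁, v₂, v₃, v₄.
Reduction leaves 4 leading entries, giving rank 4.

4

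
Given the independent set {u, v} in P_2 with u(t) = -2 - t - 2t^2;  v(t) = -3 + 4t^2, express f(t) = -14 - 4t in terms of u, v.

f = 4u + 2v

Take coordinate vectors relative to {1, t, t^2}.
Solve the system with u, v as columns and f as the right-hand side.
The system has the unique solution (α₁, α₂) = (4, 2).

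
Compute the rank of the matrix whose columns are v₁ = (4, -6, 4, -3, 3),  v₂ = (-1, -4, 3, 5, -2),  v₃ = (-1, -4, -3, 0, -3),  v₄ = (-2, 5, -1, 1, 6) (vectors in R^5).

Form the matrix with v₁, v₂, v₃, v₄ as columns and reduce.
Reduction leaves 4 leading entries, giving rank 4.

rank 4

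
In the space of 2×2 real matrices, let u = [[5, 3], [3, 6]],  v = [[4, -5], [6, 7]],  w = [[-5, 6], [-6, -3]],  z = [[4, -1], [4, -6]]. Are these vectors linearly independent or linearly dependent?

linearly independent

Take coordinates with respect to the standard basis {E₁₁, E₁₂, E₂₁, E₂₂}.
Form the 4×4 matrix with these as columns; its determinant is 591.
A nonzero determinant means the columns are linearly independent.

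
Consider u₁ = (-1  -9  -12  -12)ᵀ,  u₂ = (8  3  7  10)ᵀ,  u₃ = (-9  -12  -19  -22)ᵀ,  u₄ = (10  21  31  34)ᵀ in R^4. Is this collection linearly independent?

linearly dependent

The matrix [u₁|u₂|u₃|u₄] has determinant 0.
A zero determinant means the columns are linearly dependent.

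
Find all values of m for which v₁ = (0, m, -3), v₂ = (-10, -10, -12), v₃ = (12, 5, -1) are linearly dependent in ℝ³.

m = -15/11

Dependence holds iff the 3×3 matrix [v₁ v₂ v₃] is singular.
The determinant works out to -154*m - 210.
Solving -154*m - 210 = 0 yields m = -15/11.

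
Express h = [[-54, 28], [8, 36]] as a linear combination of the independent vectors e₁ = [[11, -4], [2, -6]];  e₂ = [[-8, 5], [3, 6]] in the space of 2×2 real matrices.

h = -2e₁ + 4e₂

Work in coordinates with respect to the standard basis {E₁₁, E₁₂, E₂₁, E₂₂}.
Since e₁, e₂ are independent, the coefficients expressing h are uniquely determined by a linear system.
Row-reducing the augmented matrix gives the unique coefficients (a₁, a₂) = (-2, 4).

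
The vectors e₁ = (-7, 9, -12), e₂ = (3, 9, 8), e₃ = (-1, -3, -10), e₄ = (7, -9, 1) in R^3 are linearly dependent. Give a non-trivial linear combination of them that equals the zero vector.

2e₁ - e₂ - 3e₃ + 2e₄ = 0

Solve the homogeneous system with e₁, e₂, e₃, e₄ as columns by row-reducing the coefficient matrix.
One solution (up to scaling) is (2, -1, -3, 2).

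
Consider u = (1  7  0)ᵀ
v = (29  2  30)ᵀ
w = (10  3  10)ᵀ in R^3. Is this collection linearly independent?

linearly dependent

Form the 3×3 matrix with these as columns; its determinant is 0.
A zero determinant means the columns are linearly dependent.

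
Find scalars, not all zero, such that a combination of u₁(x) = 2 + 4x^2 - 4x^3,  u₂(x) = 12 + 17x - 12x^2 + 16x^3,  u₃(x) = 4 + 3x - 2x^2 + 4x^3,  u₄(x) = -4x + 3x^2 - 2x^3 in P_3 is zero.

Take coordinates with respect to {1, x, …, x^3}.
Row-reduce the matrix with u₁, u₂, u₃, u₄ as columns; the null space gives the coefficients.
The free variable yields coefficients (0, 1, -3, 2) (any nonzero multiple also works).

u₂ - 3u₃ + 2u₄ = 0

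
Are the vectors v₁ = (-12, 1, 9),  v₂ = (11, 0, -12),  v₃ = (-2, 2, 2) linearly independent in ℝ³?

linearly independent

The matrix [v₁|v₂|v₃] has determinant -88.
A nonzero determinant means the columns are linearly independent.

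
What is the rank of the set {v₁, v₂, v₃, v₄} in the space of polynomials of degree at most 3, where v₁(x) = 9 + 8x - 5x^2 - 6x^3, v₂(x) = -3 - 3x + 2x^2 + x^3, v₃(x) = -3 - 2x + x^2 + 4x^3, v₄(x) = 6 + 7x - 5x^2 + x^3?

Pass to coordinate vectors with respect to the basis {1, x, …, x^3}.
Form the matrix with v₁, v₂, v₃, v₄ as columns and reduce.
There are 2 pivot columns, so rank = 2.

rank 2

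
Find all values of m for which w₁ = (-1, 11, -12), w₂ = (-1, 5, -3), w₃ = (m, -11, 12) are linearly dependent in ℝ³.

m = 1

The vectors are dependent exactly when the determinant of the matrix with rows w₁, w₂, w₃ vanishes.
Cofactor expansion gives det = 27*m - 27.
Solving 27*m - 27 = 0 yields m = 1.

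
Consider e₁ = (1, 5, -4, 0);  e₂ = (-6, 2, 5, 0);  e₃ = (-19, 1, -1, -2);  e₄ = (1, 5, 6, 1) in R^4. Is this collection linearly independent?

Place the vectors as rows of a 4×4 matrix and reduce to echelon form.
The reduction yields 3 nonzero rows, so the rank is 3.
Since rank 3 < 4, the set is linearly dependent.

linearly dependent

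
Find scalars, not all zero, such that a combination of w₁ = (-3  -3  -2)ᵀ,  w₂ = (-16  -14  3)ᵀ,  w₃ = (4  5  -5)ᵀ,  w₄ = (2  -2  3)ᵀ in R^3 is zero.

Row-reduce the matrix with w₁, w₂, w₃, w₄ as columns; the null space gives the coefficients.
The free variable yields coefficients (2, -1, -2, -1) (any nonzero multiple also works).

2w₁ - w₂ - 2w₃ - w₄ = 0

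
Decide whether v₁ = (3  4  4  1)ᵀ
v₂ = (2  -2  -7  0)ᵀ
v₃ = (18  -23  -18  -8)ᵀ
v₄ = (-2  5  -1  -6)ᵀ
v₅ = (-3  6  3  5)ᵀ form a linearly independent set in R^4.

There are 5 vectors in a 4-dimensional space, so they cannot be linearly independent.

linearly dependent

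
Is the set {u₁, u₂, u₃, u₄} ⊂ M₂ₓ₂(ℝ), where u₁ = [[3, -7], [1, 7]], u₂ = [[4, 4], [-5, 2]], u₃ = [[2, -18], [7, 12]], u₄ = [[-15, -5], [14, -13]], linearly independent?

Write each element as a coordinate vector in ℝ⁴ using {E₁₁, E₁₂, E₂₁, E₂₂}.
Row-reduce the matrix whose columns are u₁, u₂, u₃, u₄.
The reduction yields 2 nonzero rows, so the rank is 2.
Since rank 2 < 4, the set is linearly dependent.

linearly dependent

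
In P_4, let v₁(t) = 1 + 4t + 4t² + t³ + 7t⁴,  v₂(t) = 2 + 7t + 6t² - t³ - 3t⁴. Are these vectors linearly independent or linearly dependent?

linearly independent

Take coordinates with respect to the standard basis {1, t, …, t⁴}.
Row-reduce the matrix whose columns are v₁, v₂.
The reduction yields 2 nonzero rows, so the rank is 2.
Since rank = 2 (the number of vectors), the set is linearly independent.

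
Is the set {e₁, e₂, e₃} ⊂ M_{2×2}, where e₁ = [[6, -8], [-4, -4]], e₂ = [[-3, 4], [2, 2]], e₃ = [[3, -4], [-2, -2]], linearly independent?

linearly dependent

Write each element as a coordinate vector in ℝ⁴ using {E₁₁, E₁₂, E₂₁, E₂₂}.
Row-reduce the matrix whose columns are e₁, e₂, e₃.
The reduction yields 1 nonzero row, so the rank is 1.
Since rank 1 < 3, the set is linearly dependent.
Indeed e₁ + 2e₂ = 0.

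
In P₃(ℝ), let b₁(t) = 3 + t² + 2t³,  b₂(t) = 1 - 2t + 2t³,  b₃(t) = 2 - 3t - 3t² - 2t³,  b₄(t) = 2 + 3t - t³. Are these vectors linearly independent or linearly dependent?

linearly independent

Take coordinates with respect to the standard basis {1, t, …, t³}.
Form the 4×4 matrix with these as columns; its determinant is 31.
A nonzero determinant means the columns are linearly independent.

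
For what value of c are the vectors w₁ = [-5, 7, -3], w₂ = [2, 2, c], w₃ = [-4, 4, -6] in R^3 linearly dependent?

Place the vectors as rows of a 3×3 matrix; dependence ⇔ determinant zero.
The determinant works out to 96 - 8*c.
Solving 96 - 8*c = 0 yields c = 12.

c = 12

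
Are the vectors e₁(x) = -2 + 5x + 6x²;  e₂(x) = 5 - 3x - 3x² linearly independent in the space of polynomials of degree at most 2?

Write each element as a coordinate vector in ℝ³ using {1, x, x²}.
Row-reduce the matrix whose columns are e₁, e₂.
The reduction yields 2 nonzero rows, so the rank is 2.
Since rank = 2 (the number of vectors), the set is linearly independent.

linearly independent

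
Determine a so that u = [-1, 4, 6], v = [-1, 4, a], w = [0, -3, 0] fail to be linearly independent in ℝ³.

Dependence holds iff the 3×3 matrix [u v w] is singular.
Expanding, det = 18 - 3*a.
Setting this to zero gives a = 6.

a = 6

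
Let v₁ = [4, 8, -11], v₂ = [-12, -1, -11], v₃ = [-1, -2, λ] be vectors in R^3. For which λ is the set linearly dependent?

λ = 11/4

Dependence holds iff the 3×3 matrix [v₁ v₂ v₃] is singular.
The determinant works out to 92*λ - 253.
Setting this to zero gives λ = 11/4.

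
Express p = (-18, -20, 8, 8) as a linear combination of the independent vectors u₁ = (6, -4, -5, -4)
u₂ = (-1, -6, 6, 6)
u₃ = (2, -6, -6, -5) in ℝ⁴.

Since u₁, u₂, u₃ are independent, the coefficients expressing p are uniquely determined by a linear system.
The system has the unique solution (c₁, c₂, c₃) = (-4, 2, 4).

p = -4u₁ + 2u₂ + 4u₃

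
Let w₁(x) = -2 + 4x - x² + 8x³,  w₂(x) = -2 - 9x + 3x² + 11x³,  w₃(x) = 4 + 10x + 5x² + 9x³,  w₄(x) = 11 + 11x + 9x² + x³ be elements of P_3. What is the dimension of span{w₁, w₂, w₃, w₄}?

Use coordinates relative to {1, x, …, x³}.
Put the 4×4 matrix [w₁|w₂|w₃|w₄] into echelon form.
The echelon form has 4 nonzero rows, so the rank is 4.

4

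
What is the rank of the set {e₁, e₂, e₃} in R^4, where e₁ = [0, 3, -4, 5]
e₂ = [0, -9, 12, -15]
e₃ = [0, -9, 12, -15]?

1

Row-reduce the 3×4 matrix with these as rows.
The echelon form has 1 nonzero row, so the rank is 1.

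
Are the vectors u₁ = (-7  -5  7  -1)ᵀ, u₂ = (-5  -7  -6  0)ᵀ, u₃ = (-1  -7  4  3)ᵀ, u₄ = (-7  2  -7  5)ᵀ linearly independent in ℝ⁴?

linearly independent

Row-reduce the matrix whose columns are u₁, u₂, u₃, u₄.
The reduction yields 4 nonzero rows, so the rank is 4.
Since rank = 4 (the number of vectors), the set is linearly independent.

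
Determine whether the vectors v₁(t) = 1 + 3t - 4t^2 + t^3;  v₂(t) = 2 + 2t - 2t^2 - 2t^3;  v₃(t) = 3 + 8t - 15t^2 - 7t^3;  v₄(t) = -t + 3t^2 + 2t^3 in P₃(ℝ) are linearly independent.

linearly dependent

Take coordinates with respect to the standard basis {1, t, …, t^3}.
The matrix [v₁|v₂|v₃|v₄] has determinant 0.
A zero determinant means the columns are linearly dependent.
Indeed v₁ + v₂ - v₃ - 3v₄ = 0.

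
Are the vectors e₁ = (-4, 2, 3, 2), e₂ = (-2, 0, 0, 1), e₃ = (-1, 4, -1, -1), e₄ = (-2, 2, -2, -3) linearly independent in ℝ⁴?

Form the 4×4 matrix with these as columns; its determinant is 82.
A nonzero determinant means the columns are linearly independent.

linearly independent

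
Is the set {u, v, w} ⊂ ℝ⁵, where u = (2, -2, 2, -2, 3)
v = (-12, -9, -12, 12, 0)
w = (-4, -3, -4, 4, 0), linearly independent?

linearly dependent

Place the vectors as rows of a 3×5 matrix and reduce to echelon form.
The reduction yields 2 nonzero rows, so the rank is 2.
Since rank 2 < 3, the set is linearly dependent.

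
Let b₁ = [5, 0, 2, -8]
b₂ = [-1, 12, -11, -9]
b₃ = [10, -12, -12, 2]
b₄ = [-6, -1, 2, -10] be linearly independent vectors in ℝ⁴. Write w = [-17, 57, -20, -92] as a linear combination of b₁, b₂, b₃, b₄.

Write w = α₁b₁ + … + α₄b₄ and equate components.
Row-reducing the augmented matrix gives the unique coefficients (α₁, …, α₄) = (3, 4, -1, 3).

w = 3b₁ + 4b₂ - b₃ + 3b₄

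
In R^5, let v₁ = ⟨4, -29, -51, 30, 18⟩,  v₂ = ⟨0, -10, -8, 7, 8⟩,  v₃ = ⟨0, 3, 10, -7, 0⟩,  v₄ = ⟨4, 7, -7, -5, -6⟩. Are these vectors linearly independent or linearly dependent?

linearly dependent

Place the vectors as rows of a 4×5 matrix and reduce to echelon form.
The reduction yields 3 nonzero rows, so the rank is 3.
Since rank 3 < 4, the set is linearly dependent.
Indeed v₁ - 3v₂ + 2v₃ - v₄ = 0.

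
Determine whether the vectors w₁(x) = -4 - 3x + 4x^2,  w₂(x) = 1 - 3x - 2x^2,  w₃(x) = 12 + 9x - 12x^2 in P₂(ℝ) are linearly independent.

linearly dependent

Write each element as a coordinate vector in ℝ³ using {1, x, x^2}.
One vector is a scalar multiple of another, so the set is dependent.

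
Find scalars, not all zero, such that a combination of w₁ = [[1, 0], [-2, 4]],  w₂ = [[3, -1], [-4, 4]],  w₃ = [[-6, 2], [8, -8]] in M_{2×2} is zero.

Write each element as a vector in ℝ⁴ using {E₁₁, E₁₂, E₂₁, E₂₂}.
Set up α₁w₁ + … + α₃w₃ = 0 and solve the homogeneous system.
The free variable yields coefficients (0, 2, 1) (any nonzero multiple also works).

2w₂ + w₃ = 0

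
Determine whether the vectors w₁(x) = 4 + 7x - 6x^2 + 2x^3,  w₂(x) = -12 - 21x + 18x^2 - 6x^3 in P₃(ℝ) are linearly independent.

linearly dependent

Write each element as a coordinate vector in ℝ⁴ using {1, x, …, x^3}.
Place the vectors as rows of a 2×4 matrix and reduce to echelon form.
The reduction yields 1 nonzero row, so the rank is 1.
Since rank 1 < 2, the set is linearly dependent.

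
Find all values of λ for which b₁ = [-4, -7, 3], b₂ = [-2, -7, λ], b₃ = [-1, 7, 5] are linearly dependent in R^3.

λ = -1/5

The set is linearly dependent precisely when det[b₁; b₂; b₃] = 0.
The determinant works out to 35*λ + 7.
Setting this to zero gives λ = -1/5.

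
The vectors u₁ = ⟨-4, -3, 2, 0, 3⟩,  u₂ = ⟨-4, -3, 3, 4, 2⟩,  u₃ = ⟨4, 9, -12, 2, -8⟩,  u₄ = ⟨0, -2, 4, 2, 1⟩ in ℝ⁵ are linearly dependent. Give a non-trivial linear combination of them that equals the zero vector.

3u₁ - 2u₂ + u₃ + 3u₄ = 0

Write the vectors as columns of a matrix and find a nonzero vector in its null space.
A generator of the null space is (3, -2, 1, 3).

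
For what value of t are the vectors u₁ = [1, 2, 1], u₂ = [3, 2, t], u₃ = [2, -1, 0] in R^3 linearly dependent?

The vectors are dependent exactly when the determinant of the matrix with rows u₁, u₂, u₃ vanishes.
Expanding, det = 5*t - 7.
Solving 5*t - 7 = 0 yields t = 7/5.

t = 7/5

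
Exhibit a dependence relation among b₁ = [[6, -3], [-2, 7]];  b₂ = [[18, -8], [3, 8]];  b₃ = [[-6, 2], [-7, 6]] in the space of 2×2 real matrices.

Write each element as a vector in ℝ⁴ using {E₁₁, E₁₂, E₂₁, E₂₂}.
Write the vectors as columns of a matrix and find a nonzero vector in its null space.
One solution (up to scaling) is (2, -1, -1).

2b₁ - b₂ - b₃ = 0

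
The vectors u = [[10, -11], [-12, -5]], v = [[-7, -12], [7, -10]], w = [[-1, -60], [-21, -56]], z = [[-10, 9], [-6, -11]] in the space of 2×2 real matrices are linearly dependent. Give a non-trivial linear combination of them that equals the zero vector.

3u + 3v - w + z = 0

Pass to coordinate vectors relative to the basis {E₁₁, E₁₂, E₂₁, E₂₂}.
Row-reduce the matrix with u, v, w, z as columns; the null space gives the coefficients.
A generator of the null space is (3, 3, -1, 1).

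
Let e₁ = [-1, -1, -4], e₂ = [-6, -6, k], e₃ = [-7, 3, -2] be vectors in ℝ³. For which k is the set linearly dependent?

The set is linearly dependent precisely when det[e₁; e₂; e₃] = 0.
Cofactor expansion gives det = 10*k + 240.
This vanishes exactly when k = -24.

k = -24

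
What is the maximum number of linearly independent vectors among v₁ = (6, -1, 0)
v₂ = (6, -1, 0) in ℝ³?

1

Form the matrix with v₁, v₂ as columns and reduce.
Reduction leaves 1 leading entry, giving rank 1.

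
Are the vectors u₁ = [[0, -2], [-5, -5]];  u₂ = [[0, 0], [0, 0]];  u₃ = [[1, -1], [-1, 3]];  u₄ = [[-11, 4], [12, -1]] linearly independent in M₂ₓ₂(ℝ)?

linearly dependent

Take coordinates with respect to the standard basis {E₁₁, E₁₂, E₂₁, E₂₂}.
One of the vectors is the zero vector, so the set is linearly dependent.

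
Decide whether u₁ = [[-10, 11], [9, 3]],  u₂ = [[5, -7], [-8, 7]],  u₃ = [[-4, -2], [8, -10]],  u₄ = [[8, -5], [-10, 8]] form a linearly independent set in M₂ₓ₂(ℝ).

Write each element as a coordinate vector in ℝ⁴ using {E₁₁, E₁₂, E₂₁, E₂₂}.
Row-reduce the matrix whose columns are u₁, u₂, u₃, u₄.
The reduction yields 4 nonzero rows, so the rank is 4.
Since rank = 4 (the number of vectors), the set is linearly independent.

linearly independent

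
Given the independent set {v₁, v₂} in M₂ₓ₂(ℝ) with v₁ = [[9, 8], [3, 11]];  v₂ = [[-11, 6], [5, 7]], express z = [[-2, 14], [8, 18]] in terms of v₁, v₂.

Identify each element with its coordinate vector in ℝ⁴ via {E₁₁, E₁₂, E₂₁, E₂₂}.
Solve the system with v₁, v₂ as columns and z as the right-hand side.
The system has the unique solution (α₁, α₂) = (1, 1).

z = v₁ + v₂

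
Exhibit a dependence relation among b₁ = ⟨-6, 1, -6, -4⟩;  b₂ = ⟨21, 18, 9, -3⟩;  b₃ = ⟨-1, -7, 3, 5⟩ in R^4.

3b₁ + b₂ + 3b₃ = 0

Set up α₁b₁ + … + α₃b₃ = 0 and solve the homogeneous system.
One solution (up to scaling) is (3, 1, 3).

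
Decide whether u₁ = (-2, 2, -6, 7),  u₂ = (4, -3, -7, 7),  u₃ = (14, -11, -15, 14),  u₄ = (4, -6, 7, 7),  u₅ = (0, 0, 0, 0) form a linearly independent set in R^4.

There are 5 vectors in a 4-dimensional space, so they cannot be linearly independent.

linearly dependent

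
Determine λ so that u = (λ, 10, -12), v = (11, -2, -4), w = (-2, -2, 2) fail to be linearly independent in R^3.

λ = 43/3

The set is linearly dependent precisely when det[u; v; w] = 0.
The determinant works out to 172 - 12*λ.
Setting this to zero gives λ = 43/3.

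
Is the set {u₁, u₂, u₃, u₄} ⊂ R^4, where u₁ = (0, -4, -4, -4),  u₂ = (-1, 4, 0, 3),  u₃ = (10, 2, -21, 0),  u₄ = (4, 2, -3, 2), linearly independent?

linearly dependent

Form the 4×4 matrix with these as columns; its determinant is 0.
A zero determinant means the columns are linearly dependent.
Indeed 3u₁ + 2u₂ - u₃ + 3u₄ = 0.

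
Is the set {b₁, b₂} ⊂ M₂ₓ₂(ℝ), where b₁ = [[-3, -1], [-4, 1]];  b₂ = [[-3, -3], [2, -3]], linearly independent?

Write each element as a coordinate vector in ℝ⁴ using {E₁₁, E₁₂, E₂₁, E₂₂}.
Place the vectors as rows of a 2×4 matrix and reduce to echelon form.
The reduction yields 2 nonzero rows, so the rank is 2.
Since rank = 2 (the number of vectors), the set is linearly independent.

linearly independent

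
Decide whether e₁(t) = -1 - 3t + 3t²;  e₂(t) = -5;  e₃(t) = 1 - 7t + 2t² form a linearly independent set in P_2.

linearly independent

Write each element as a coordinate vector in ℝ³ using {1, t, t²}.
Form the 3×3 matrix with these as columns; its determinant is 75.
A nonzero determinant means the columns are linearly independent.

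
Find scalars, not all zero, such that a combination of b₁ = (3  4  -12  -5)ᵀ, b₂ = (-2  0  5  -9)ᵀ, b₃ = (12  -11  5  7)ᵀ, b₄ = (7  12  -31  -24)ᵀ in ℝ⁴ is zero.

Set up α₁b₁ + … + α₄b₄ = 0 and solve the homogeneous system.
The free variable yields coefficients (3, 1, 0, -1) (any nonzero multiple also works).

3b₁ + b₂ - b₄ = 0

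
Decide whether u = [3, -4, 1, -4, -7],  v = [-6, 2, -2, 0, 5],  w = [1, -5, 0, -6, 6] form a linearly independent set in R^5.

linearly independent

Place the vectors as rows of a 3×5 matrix and reduce to echelon form.
The reduction yields 3 nonzero rows, so the rank is 3.
Since rank = 3 (the number of vectors), the set is linearly independent.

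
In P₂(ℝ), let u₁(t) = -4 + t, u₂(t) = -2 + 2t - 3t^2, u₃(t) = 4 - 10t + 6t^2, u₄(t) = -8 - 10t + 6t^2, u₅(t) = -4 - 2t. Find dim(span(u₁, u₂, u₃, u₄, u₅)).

3

Represent each element by its coordinate vector in ℝ³.
Put the 3×5 matrix [u₁|u₂|u₃|u₄|u₅] into echelon form.
There are 3 pivot columns, so rank = 3.
(With 5 elements in a 3-dimensional space the rank is at most 3.)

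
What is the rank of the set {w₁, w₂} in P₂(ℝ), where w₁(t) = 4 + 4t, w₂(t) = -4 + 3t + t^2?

rank 2

Represent each element by its coordinate vector in ℝ³.
Form the matrix with w₁, w₂ as columns and reduce.
There are 2 pivot columns, so rank = 2.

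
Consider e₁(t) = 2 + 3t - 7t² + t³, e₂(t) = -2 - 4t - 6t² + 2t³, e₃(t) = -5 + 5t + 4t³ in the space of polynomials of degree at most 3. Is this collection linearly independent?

Take coordinates with respect to the standard basis {1, t, …, t³}.
Place the vectors as rows of a 3×4 matrix and reduce to echelon form.
The reduction yields 3 nonzero rows, so the rank is 3.
Since rank = 3 (the number of vectors), the set is linearly independent.

linearly independent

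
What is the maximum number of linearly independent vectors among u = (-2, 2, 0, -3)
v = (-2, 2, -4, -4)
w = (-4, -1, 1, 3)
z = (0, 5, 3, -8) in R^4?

3

Apply Gaussian elimination to the matrix whose rows are u, v, w, z.
There are 3 pivot columns, so rank = 3.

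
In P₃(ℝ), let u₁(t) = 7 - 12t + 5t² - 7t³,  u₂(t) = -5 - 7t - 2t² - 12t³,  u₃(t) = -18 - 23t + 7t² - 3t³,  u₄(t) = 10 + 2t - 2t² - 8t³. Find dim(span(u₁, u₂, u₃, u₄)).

Represent each element by its coordinate vector in ℝ⁴.
Put the 4×4 matrix [u₁|u₂|u₃|u₄] into echelon form.
The echelon form has 3 nonzero rows, so the rank is 3.

3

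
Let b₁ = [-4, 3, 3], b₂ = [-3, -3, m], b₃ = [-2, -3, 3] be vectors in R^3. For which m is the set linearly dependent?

m = 4

Dependence holds iff the 3×3 matrix [b₁ b₂ b₃] is singular.
The determinant works out to 72 - 18*m.
This vanishes exactly when m = 4.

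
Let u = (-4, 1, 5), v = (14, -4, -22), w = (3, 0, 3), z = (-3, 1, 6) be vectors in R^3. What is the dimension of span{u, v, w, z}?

Apply Gaussian elimination to the matrix whose rows are u, v, w, z.
The echelon form has 2 nonzero rows, so the rank is 2.
(With 4 elements in a 3-dimensional space the rank is at most 3.)

2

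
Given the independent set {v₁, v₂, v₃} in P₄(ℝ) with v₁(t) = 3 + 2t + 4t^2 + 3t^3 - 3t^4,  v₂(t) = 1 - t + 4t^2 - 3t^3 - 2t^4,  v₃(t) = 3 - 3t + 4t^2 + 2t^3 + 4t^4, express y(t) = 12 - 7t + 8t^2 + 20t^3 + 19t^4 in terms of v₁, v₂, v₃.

y = v₁ - 3v₂ + 4v₃

Identify each element with its coordinate vector in ℝ⁵ via {1, t, …, t^4}.
Solve the system with v₁, v₂, v₃ as columns and y as the right-hand side.
Back-substitution yields (c₁, c₂, c₃) = (1, -3, 4).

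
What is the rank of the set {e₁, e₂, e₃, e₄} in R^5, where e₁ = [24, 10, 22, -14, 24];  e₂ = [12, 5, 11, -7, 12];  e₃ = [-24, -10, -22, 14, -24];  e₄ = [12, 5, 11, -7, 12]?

Row-reduce the 4×5 matrix with these as rows.
There is 1 pivot column, so rank = 1.

1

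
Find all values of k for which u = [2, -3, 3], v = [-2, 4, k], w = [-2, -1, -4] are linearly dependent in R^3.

The vectors are dependent exactly when the determinant of the matrix with rows u, v, w vanishes.
Cofactor expansion gives det = 8*k + 22.
Solving 8*k + 22 = 0 yields k = -11/4.

k = -11/4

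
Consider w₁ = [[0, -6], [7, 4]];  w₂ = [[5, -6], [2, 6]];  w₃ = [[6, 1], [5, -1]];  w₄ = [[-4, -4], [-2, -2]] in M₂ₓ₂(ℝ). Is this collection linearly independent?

Write each element as a coordinate vector in ℝ⁴ using {E₁₁, E₁₂, E₂₁, E₂₂}.
The matrix [w₁|w₂|w₃|w₄] has determinant -1994.
A nonzero determinant means the columns are linearly independent.

linearly independent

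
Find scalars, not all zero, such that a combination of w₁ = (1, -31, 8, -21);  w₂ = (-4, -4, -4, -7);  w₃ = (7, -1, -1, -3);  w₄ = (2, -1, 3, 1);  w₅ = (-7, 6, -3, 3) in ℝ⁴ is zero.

Write the vectors as columns of a matrix and find a nonzero vector in its null space.
A generator of the null space is (1, -3, 2, -3, 3).

w₁ - 3w₂ + 2w₃ - 3w₄ + 3w₅ = 0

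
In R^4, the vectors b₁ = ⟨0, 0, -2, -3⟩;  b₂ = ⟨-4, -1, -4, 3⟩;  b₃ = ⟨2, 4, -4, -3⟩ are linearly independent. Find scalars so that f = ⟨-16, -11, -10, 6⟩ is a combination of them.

f = 3b₁ + 3b₂ - 2b₃

Set up the augmented matrix [b₁ | b₂ | b₃ | f] and row-reduce.
The system has the unique solution (α₁, α₂, α₃) = (3, 3, -2).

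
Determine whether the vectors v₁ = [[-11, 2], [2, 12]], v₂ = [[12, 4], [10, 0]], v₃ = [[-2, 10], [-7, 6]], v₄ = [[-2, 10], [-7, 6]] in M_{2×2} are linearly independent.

Write each element as a coordinate vector in ℝ⁴ using {E₁₁, E₁₂, E₂₁, E₂₂}.
Two of the vectors are equal, giving an immediate dependence.

linearly dependent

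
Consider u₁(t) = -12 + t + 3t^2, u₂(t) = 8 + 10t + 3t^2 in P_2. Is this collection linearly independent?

linearly independent

Take coordinates with respect to the standard basis {1, t, t^2}.
Row-reduce the matrix whose columns are u₁, u₂.
The reduction yields 2 nonzero rows, so the rank is 2.
Since rank = 2 (the number of vectors), the set is linearly independent.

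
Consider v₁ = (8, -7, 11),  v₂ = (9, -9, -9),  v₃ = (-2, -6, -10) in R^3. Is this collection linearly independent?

linearly independent

The matrix [v₁|v₂|v₃] has determinant -1260.
A nonzero determinant means the columns are linearly independent.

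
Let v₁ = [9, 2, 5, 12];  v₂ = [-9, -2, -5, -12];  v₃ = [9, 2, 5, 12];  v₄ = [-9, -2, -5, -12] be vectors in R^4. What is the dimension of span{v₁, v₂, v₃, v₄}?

Put the 4×4 matrix [v₁|v₂|v₃|v₄] into echelon form.
There is 1 pivot column, so rank = 1.

1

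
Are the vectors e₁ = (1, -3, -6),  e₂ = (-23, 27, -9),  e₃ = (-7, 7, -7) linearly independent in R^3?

linearly dependent

Form the 3×3 matrix with these as columns; its determinant is 0.
A zero determinant means the columns are linearly dependent.
Indeed 2e₁ + e₂ - 3e₃ = 0.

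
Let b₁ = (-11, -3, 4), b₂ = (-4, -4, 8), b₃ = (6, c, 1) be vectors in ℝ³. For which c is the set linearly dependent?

Dependence holds iff the 3×3 matrix [b₁ b₂ b₃] is singular.
Expanding, det = 72*c - 16.
This vanishes exactly when c = 2/9.

c = 2/9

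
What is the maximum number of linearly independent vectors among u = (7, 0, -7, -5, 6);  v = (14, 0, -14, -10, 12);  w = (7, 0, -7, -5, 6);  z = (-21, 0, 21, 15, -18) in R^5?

Row-reduce the 4×5 matrix with these as rows.
Reduction leaves 1 leading entry, giving rank 1.

1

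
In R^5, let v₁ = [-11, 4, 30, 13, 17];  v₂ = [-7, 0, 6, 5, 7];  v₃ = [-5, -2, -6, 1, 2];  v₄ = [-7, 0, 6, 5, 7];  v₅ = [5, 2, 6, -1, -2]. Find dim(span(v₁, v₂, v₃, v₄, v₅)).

dim = 2

Apply Gaussian elimination to the matrix whose rows are v₁, v₂, v₃, v₄, v₅.
The echelon form has 2 nonzero rows, so the rank is 2.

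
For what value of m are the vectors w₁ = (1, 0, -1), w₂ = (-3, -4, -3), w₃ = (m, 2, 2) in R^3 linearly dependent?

The set is linearly dependent precisely when det[w₁; w₂; w₃] = 0.
The determinant works out to 4 - 4*m.
This vanishes exactly when m = 1.

m = 1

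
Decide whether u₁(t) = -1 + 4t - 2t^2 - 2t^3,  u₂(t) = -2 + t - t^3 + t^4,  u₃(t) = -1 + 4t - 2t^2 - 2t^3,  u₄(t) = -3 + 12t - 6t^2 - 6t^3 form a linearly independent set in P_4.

Write each element as a coordinate vector in ℝ⁵ using {1, t, …, t^4}.
One vector is a scalar multiple of another, so the set is dependent.

linearly dependent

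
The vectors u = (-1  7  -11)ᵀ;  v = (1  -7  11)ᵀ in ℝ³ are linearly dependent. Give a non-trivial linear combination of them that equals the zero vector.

Solve the homogeneous system with u, v as columns by row-reducing the coefficient matrix.
A generator of the null space is (1, 1).

u + v = 0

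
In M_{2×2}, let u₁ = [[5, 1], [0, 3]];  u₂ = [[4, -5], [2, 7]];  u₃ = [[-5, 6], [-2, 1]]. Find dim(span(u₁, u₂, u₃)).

3

Represent each element by its coordinate vector in ℝ⁴.
Put the 4×3 matrix [u₁|u₂|u₃] into echelon form.
Exactly 3 pivots survive; hence the rank is 3.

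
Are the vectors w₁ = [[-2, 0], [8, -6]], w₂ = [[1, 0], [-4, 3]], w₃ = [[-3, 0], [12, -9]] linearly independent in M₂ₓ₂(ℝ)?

linearly dependent

Write each element as a coordinate vector in ℝ⁴ using {E₁₁, E₁₂, E₂₁, E₂₂}.
Row-reduce the matrix whose columns are w₁, w₂, w₃.
The reduction yields 1 nonzero row, so the rank is 1.
Since rank 1 < 3, the set is linearly dependent.
Indeed w₁ + 2w₂ = 0.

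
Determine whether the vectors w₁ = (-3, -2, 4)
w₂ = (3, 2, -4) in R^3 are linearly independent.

linearly dependent

Row-reduce the matrix whose columns are w₁, w₂.
The reduction yields 1 nonzero row, so the rank is 1.
Since rank 1 < 2, the set is linearly dependent.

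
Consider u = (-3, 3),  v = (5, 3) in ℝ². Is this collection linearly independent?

linearly independent

The matrix [u|v] has determinant -24.
A nonzero determinant means the columns are linearly independent.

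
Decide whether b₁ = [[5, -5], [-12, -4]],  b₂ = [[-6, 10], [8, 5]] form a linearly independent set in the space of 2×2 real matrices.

Take coordinates with respect to the standard basis {E₁₁, E₁₂, E₂₁, E₂₂}.
Place the vectors as rows of a 2×4 matrix and reduce to echelon form.
The reduction yields 2 nonzero rows, so the rank is 2.
Since rank = 2 (the number of vectors), the set is linearly independent.

linearly independent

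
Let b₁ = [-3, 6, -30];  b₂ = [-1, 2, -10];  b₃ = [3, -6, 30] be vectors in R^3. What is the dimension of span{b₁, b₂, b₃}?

1

Put the 3×3 matrix [b₁|b₂|b₃] into echelon form.
The echelon form has 1 nonzero row, so the rank is 1.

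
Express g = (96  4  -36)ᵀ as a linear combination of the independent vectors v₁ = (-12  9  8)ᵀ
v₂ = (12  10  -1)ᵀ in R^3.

g = -4v₁ + 4v₂

Write g = α₁v₁ + α₂v₂ and equate components.
Row-reducing the augmented matrix gives the unique coefficients (α₁, α₂) = (-4, 4).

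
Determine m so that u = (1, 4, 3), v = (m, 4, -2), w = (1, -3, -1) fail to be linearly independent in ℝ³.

m = -6

Dependence holds iff the 3×3 matrix [u v w] is singular.
Cofactor expansion gives det = -5*m - 30.
This vanishes exactly when m = -6.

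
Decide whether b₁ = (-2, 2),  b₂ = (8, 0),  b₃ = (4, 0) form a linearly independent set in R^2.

linearly dependent

There are 3 vectors in a 2-dimensional space, so they cannot be linearly independent.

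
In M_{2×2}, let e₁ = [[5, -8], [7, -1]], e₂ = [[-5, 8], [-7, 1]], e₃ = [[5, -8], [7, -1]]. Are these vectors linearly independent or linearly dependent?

linearly dependent

Take coordinates with respect to the standard basis {E₁₁, E₁₂, E₂₁, E₂₂}.
Row-reduce the matrix whose columns are e₁, e₂, e₃.
The reduction yields 1 nonzero row, so the rank is 1.
Since rank 1 < 3, the set is linearly dependent.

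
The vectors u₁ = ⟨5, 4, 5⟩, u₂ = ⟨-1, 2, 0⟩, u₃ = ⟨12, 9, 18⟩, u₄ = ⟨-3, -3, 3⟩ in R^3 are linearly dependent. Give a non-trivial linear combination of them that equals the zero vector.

Set up α₁u₁ + … + α₄u₄ = 0 and solve the homogeneous system.
The free variable yields coefficients (3, 0, -1, 1) (any nonzero multiple also works).

3u₁ - u₃ + u₄ = 0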